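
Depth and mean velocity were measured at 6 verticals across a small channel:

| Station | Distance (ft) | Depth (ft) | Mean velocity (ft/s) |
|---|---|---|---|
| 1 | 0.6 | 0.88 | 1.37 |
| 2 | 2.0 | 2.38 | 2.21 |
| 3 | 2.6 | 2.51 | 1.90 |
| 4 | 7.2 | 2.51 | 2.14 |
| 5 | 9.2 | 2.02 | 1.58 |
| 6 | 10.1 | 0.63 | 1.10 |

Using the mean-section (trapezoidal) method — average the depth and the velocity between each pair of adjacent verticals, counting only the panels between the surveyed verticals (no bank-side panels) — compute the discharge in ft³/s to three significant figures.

40.4 ft³/s

Panel 1-2: Δb = 1.4 ft, d̄ = (0.88+2.38)/2 = 1.63, v̄ = (1.37+2.21)/2 = 1.79 → q = 1.4×1.63×1.79 = 4.085 ft³/s
Panel 2-3: Δb = 0.6 ft, d̄ = (2.38+2.51)/2 = 2.445, v̄ = (2.21+1.90)/2 = 2.055 → q = 0.6×2.445×2.055 = 3.015 ft³/s
Panel 3-4: Δb = 4.6 ft, d̄ = (2.51+2.51)/2 = 2.51, v̄ = (1.90+2.14)/2 = 2.02 → q = 4.6×2.51×2.02 = 23.32 ft³/s
Panel 4-5: Δb = 2 ft, d̄ = (2.51+2.02)/2 = 2.265, v̄ = (2.14+1.58)/2 = 1.86 → q = 2×2.265×1.86 = 8.426 ft³/s
Panel 5-6: Δb = 0.9 ft, d̄ = (2.02+0.63)/2 = 1.325, v̄ = (1.58+1.10)/2 = 1.34 → q = 0.9×1.325×1.34 = 1.598 ft³/s
Q = Σ q = 40.45 ft³/s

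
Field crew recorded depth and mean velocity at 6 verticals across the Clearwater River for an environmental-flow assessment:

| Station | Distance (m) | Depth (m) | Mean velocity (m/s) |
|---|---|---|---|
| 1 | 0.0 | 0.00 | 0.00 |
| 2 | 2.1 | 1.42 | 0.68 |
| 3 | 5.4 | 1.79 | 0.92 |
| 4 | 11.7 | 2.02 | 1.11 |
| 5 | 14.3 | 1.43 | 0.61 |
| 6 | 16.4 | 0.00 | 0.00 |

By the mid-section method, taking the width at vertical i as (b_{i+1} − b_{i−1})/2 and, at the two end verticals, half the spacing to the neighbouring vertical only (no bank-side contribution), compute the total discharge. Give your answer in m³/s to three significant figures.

22.5 m³/s

w_2 = (5.4 − 0.0)/2 = 2.7 m; q_2 = 0.68 × 1.42 × 2.7 = 2.607 m³/s
w_3 = (11.7 − 2.1)/2 = 4.8 m; q_3 = 0.92 × 1.79 × 4.8 = 7.905 m³/s
w_4 = (14.3 − 5.4)/2 = 4.45 m; q_4 = 1.11 × 2.02 × 4.45 = 9.978 m³/s
w_5 = (16.4 − 11.7)/2 = 2.35 m; q_5 = 0.61 × 1.43 × 2.35 = 2.050 m³/s
Stations 1, 6 contribute zero (depth or velocity is 0).
Q = Σ qᵢ = 22.54 m³/s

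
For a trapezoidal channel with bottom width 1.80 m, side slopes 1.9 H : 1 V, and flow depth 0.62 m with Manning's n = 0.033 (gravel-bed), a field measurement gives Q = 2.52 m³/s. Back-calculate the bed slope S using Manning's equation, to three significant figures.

0.00658

A = (b + z·y)·y = (1.80 + 1.9×0.62)×0.62 = 1.846 m²
P = b + 2y√(1+z²) = 1.80 + 2×0.62×√(1+1.9²) = 4.462 m
R = A/P = 1.846/4.462 = 0.4138 m
S = (Q·n / (1·A·R^(2/3)))² = (2.52×0.033 / (1×1.846×0.5553))² = 0.006580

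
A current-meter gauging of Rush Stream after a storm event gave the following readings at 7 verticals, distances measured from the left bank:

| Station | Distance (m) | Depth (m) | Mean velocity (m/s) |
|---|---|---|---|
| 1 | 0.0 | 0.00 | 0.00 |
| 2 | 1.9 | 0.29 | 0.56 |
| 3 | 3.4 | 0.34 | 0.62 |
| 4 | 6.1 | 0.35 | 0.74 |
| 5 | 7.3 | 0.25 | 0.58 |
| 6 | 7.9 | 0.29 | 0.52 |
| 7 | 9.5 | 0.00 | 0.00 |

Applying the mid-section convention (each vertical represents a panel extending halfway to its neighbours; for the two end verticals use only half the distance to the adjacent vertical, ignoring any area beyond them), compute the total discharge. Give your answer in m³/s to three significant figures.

1.52 m³/s

w_2 = (3.4 − 0.0)/2 = 1.7 m; q_2 = 0.56 × 0.29 × 1.7 = 0.2761 m³/s
w_3 = (6.1 − 1.9)/2 = 2.1 m; q_3 = 0.62 × 0.34 × 2.1 = 0.4427 m³/s
w_4 = (7.3 − 3.4)/2 = 1.95 m; q_4 = 0.74 × 0.35 × 1.95 = 0.5051 m³/s
w_5 = (7.9 − 6.1)/2 = 0.9 m; q_5 = 0.58 × 0.25 × 0.9 = 0.1305 m³/s
w_6 = (9.5 − 7.3)/2 = 1.1 m; q_6 = 0.52 × 0.29 × 1.1 = 0.1659 m³/s
Stations 1, 7 contribute zero (depth or velocity is 0).
Q = Σ qᵢ = 1.520 m³/s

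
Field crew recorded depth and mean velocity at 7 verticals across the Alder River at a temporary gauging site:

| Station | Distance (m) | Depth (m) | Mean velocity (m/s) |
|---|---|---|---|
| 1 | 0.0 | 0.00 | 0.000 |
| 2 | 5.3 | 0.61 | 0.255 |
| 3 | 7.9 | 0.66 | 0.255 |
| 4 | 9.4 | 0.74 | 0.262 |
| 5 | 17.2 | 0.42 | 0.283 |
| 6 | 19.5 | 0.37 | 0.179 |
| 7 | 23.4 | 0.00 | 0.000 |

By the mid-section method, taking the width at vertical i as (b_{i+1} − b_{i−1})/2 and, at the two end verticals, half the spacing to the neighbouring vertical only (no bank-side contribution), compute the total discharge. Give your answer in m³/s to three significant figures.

2.67 m³/s

w_2 = (7.9 − 0.0)/2 = 3.95 m; q_2 = 0.255 × 0.61 × 3.95 = 0.6144 m³/s
w_3 = (9.4 − 5.3)/2 = 2.05 m; q_3 = 0.255 × 0.66 × 2.05 = 0.3450 m³/s
w_4 = (17.2 − 7.9)/2 = 4.65 m; q_4 = 0.262 × 0.74 × 4.65 = 0.9015 m³/s
w_5 = (19.5 − 9.4)/2 = 5.05 m; q_5 = 0.283 × 0.42 × 5.05 = 0.6002 m³/s
w_6 = (23.4 − 17.2)/2 = 3.1 m; q_6 = 0.179 × 0.37 × 3.1 = 0.2053 m³/s
Stations 1, 7 contribute zero (depth or velocity is 0).
Q = Σ qᵢ = 2.667 m³/s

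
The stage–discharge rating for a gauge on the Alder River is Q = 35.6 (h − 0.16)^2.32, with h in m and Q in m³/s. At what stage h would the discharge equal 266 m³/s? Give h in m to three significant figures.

2.54 m

h − h₀ = (Q/C)^(1/b) = (266/35.6)^(1/2.32) = 2.379 m
h = 0.16 + 2.379 = 2.539 m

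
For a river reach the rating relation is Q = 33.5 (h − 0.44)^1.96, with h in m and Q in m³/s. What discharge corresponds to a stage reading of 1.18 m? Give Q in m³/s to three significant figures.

Q = 33.5 × (1.18 − 0.44)^1.96 = 33.5 × 0.74^1.96 = 18.57 m³/s

18.6 m³/s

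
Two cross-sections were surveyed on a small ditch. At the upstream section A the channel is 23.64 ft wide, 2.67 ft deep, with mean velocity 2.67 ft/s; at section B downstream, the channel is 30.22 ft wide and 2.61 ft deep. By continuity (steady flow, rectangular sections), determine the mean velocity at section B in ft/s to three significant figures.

2.14 ft/s

Q = A₁V₁ = (23.64×2.67) × 2.67 = 168.5 ft³/s
A₂ = 30.22 × 2.61 = 78.87 ft²
V₂ = Q/A₂ = 168.5/78.87 = 2.137 ft/s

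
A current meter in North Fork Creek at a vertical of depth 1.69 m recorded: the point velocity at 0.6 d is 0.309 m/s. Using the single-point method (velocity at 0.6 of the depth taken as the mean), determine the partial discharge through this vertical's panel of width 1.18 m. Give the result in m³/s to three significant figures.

v̄ = v₀.₆ = 0.309 m/s
q = v̄ × d × w = 0.3090 × 1.69 × 1.18 = 0.6162 m³/s

0.616 m³/s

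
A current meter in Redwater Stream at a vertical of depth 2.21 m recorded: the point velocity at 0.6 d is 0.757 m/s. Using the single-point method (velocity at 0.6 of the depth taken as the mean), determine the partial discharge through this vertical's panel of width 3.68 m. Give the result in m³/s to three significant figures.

6.16 m³/s

v̄ = v₀.₆ = 0.757 m/s
q = v̄ × d × w = 0.7570 × 2.21 × 3.68 = 6.157 m³/s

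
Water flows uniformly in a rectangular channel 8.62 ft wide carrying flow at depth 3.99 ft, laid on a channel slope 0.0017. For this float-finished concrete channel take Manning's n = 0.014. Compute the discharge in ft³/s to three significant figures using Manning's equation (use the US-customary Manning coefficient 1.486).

245 ft³/s

A = b·y = 8.62 × 3.99 = 34.39 ft²
P = b + 2y = 8.62 + 2×3.99 = 16.60 ft
R = A/P = 34.39/16.60 = 2.072 ft
Q = (1.486/n)·A·R^(2/3)·S^(1/2) = (1.486/0.014) × 34.39 × 2.072^(2/3) × 0.0017^(1/2) = 244.6 ft³/s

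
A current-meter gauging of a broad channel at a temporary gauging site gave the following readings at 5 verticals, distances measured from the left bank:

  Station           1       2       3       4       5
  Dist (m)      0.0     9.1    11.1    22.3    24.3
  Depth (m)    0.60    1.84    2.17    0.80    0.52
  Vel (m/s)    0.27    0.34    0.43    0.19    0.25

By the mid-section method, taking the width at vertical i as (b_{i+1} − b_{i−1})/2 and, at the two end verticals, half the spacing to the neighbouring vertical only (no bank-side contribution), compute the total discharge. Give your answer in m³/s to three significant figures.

11.5 m³/s

w_1 = (9.1 − 0.0)/2 = 4.55 m; q_1 = 0.27 × 0.60 × 4.55 = 0.7371 m³/s
w_2 = (11.1 − 0.0)/2 = 5.55 m; q_2 = 0.34 × 1.84 × 5.55 = 3.472 m³/s
w_3 = (22.3 − 9.1)/2 = 6.6 m; q_3 = 0.43 × 2.17 × 6.6 = 6.158 m³/s
w_4 = (24.3 − 11.1)/2 = 6.6 m; q_4 = 0.19 × 0.80 × 6.6 = 1.003 m³/s
w_5 = (24.3 − 22.3)/2 = 1 m; q_5 = 0.25 × 0.52 × 1 = 0.1300 m³/s
Q = Σ qᵢ = 11.50 m³/s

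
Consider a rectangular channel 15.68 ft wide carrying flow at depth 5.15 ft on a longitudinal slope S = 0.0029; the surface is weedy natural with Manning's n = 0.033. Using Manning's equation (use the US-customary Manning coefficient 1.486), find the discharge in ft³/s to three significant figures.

A = b·y = 15.68 × 5.15 = 80.75 ft²
P = b + 2y = 15.68 + 2×5.15 = 25.98 ft
R = A/P = 80.75/25.98 = 3.108 ft
Q = (1.486/n)·A·R^(2/3)·S^(1/2) = (1.486/0.033) × 80.75 × 3.108^(2/3) × 0.0029^(1/2) = 417.1 ft³/s

417 ft³/s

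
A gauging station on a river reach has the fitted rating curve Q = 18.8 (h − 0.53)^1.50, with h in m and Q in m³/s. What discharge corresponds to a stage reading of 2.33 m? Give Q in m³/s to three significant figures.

Q = 18.8 × (2.33 − 0.53)^1.50 = 18.8 × 1.8^1.50 = 45.40 m³/s

45.4 m³/s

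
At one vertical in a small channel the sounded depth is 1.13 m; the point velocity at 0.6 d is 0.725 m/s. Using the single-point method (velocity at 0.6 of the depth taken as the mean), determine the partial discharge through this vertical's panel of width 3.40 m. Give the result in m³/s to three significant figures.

2.79 m³/s

v̄ = v₀.₆ = 0.725 m/s
q = v̄ × d × w = 0.7250 × 1.13 × 3.40 = 2.785 m³/s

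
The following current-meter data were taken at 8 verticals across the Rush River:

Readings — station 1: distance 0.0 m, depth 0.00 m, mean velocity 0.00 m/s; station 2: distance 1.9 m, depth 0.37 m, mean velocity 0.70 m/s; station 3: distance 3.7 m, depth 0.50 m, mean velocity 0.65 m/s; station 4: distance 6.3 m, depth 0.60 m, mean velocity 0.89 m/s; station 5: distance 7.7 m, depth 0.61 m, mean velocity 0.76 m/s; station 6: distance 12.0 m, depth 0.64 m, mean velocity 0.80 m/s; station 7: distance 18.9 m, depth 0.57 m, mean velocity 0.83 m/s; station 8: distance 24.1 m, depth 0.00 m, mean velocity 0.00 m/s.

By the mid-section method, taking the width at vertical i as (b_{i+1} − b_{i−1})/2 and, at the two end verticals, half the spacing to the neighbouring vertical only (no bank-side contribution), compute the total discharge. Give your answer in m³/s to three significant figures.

9.31 m³/s

w_2 = (3.7 − 0.0)/2 = 1.85 m; q_2 = 0.70 × 0.37 × 1.85 = 0.4792 m³/s
w_3 = (6.3 − 1.9)/2 = 2.2 m; q_3 = 0.65 × 0.50 × 2.2 = 0.7150 m³/s
w_4 = (7.7 − 3.7)/2 = 2 m; q_4 = 0.89 × 0.60 × 2 = 1.068 m³/s
w_5 = (12.0 − 6.3)/2 = 2.85 m; q_5 = 0.76 × 0.61 × 2.85 = 1.321 m³/s
w_6 = (18.9 − 7.7)/2 = 5.6 m; q_6 = 0.80 × 0.64 × 5.6 = 2.867 m³/s
w_7 = (24.1 − 12.0)/2 = 6.05 m; q_7 = 0.83 × 0.57 × 6.05 = 2.862 m³/s
Stations 1, 8 contribute zero (depth or velocity is 0).
Q = Σ qᵢ = 9.313 m³/s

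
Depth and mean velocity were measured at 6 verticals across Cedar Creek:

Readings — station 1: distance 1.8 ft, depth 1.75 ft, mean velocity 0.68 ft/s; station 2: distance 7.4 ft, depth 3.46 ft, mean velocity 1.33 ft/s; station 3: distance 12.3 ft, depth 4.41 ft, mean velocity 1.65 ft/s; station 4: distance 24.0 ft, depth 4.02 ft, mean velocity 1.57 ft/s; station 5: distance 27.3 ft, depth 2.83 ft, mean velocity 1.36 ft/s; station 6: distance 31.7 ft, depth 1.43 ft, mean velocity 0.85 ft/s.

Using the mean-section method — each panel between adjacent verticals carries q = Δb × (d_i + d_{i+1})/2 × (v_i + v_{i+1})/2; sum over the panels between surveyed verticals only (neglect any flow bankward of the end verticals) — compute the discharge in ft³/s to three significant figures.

150 ft³/s

Panel 1-2: Δb = 5.6 ft, d̄ = (1.75+3.46)/2 = 2.605, v̄ = (0.68+1.33)/2 = 1.005 → q = 5.6×2.605×1.005 = 14.66 ft³/s
Panel 2-3: Δb = 4.9 ft, d̄ = (3.46+4.41)/2 = 3.935, v̄ = (1.33+1.65)/2 = 1.49 → q = 4.9×3.935×1.49 = 28.73 ft³/s
Panel 3-4: Δb = 11.7 ft, d̄ = (4.41+4.02)/2 = 4.215, v̄ = (1.65+1.57)/2 = 1.61 → q = 11.7×4.215×1.61 = 79.40 ft³/s
Panel 4-5: Δb = 3.3 ft, d̄ = (4.02+2.83)/2 = 3.425, v̄ = (1.57+1.36)/2 = 1.465 → q = 3.3×3.425×1.465 = 16.56 ft³/s
Panel 5-6: Δb = 4.4 ft, d̄ = (2.83+1.43)/2 = 2.13, v̄ = (1.36+0.85)/2 = 1.105 → q = 4.4×2.13×1.105 = 10.36 ft³/s
Q = Σ q = 149.7 ft³/s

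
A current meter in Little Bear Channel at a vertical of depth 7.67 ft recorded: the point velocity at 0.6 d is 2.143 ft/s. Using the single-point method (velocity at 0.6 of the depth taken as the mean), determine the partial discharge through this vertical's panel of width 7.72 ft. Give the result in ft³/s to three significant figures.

v̄ = v₀.₆ = 2.143 ft/s
q = v̄ × d × w = 2.143 × 7.67 × 7.72 = 126.9 ft³/s

127 ft³/s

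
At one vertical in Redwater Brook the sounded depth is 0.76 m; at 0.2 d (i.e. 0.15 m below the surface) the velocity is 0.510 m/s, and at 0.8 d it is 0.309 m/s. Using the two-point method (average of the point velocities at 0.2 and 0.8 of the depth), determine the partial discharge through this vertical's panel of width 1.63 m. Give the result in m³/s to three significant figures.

0.507 m³/s

v̄ = (0.510 + 0.309) / 2 = 0.4095 m/s
q = v̄ × d × w = 0.4095 × 0.76 × 1.63 = 0.5073 m³/s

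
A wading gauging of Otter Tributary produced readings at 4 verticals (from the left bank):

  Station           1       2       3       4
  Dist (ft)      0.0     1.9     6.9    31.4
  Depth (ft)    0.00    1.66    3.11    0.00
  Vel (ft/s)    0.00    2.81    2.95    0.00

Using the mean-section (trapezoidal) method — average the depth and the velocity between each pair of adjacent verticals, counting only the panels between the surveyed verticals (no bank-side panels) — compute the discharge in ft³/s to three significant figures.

Panel 1-2: Δb = 1.9 ft, d̄ = (0.00+1.66)/2 = 0.83, v̄ = (0.00+2.81)/2 = 1.405 → q = 1.9×0.83×1.405 = 2.216 ft³/s
Panel 2-3: Δb = 5 ft, d̄ = (1.66+3.11)/2 = 2.385, v̄ = (2.81+2.95)/2 = 2.88 → q = 5×2.385×2.88 = 34.34 ft³/s
Panel 3-4: Δb = 24.5 ft, d̄ = (3.11+0.00)/2 = 1.555, v̄ = (2.95+0.00)/2 = 1.475 → q = 24.5×1.555×1.475 = 56.19 ft³/s
Q = Σ q = 92.75 ft³/s

92.8 ft³/s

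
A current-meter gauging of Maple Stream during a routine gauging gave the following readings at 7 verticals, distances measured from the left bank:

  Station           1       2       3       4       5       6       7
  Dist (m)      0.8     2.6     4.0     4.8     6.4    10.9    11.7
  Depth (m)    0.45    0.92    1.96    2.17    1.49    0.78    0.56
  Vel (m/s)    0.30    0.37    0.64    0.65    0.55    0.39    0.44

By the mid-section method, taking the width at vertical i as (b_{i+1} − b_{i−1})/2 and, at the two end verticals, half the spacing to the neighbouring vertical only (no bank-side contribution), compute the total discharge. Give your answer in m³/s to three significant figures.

w_1 = (2.6 − 0.8)/2 = 0.9 m; q_1 = 0.30 × 0.45 × 0.9 = 0.1215 m³/s
w_2 = (4.0 − 0.8)/2 = 1.6 m; q_2 = 0.37 × 0.92 × 1.6 = 0.5446 m³/s
w_3 = (4.8 − 2.6)/2 = 1.1 m; q_3 = 0.64 × 1.96 × 1.1 = 1.380 m³/s
w_4 = (6.4 − 4.0)/2 = 1.2 m; q_4 = 0.65 × 2.17 × 1.2 = 1.693 m³/s
w_5 = (10.9 − 4.8)/2 = 3.05 m; q_5 = 0.55 × 1.49 × 3.05 = 2.499 m³/s
w_6 = (11.7 − 6.4)/2 = 2.65 m; q_6 = 0.39 × 0.78 × 2.65 = 0.8061 m³/s
w_7 = (11.7 − 10.9)/2 = 0.4 m; q_7 = 0.44 × 0.56 × 0.4 = 0.09856 m³/s
Q = Σ qᵢ = 7.143 m³/s

7.14 m³/s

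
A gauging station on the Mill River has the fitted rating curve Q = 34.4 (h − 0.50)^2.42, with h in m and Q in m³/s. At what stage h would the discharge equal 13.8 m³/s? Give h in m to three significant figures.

1.19 m

h − h₀ = (Q/C)^(1/b) = (13.8/34.4)^(1/2.42) = 0.6856 m
h = 0.50 + 0.6856 = 1.186 m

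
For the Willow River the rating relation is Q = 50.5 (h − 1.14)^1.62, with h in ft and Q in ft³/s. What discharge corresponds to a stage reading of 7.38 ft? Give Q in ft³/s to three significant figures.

981 ft³/s

Q = 50.5 × (7.38 − 1.14)^1.62 = 50.5 × 6.24^1.62 = 980.6 ft³/s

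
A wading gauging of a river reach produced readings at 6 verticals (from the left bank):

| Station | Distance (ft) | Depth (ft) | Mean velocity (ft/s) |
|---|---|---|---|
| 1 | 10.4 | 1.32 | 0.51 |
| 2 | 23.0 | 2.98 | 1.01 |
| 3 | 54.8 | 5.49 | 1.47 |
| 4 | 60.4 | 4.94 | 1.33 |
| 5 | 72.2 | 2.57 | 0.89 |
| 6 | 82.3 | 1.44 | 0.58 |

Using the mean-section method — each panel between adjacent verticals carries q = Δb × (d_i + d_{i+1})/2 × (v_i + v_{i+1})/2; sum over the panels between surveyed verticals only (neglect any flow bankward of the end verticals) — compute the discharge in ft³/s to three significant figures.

293 ft³/s

Panel 1-2: Δb = 12.6 ft, d̄ = (1.32+2.98)/2 = 2.15, v̄ = (0.51+1.01)/2 = 0.76 → q = 12.6×2.15×0.76 = 20.59 ft³/s
Panel 2-3: Δb = 31.8 ft, d̄ = (2.98+5.49)/2 = 4.235, v̄ = (1.01+1.47)/2 = 1.24 → q = 31.8×4.235×1.24 = 167.0 ft³/s
Panel 3-4: Δb = 5.6 ft, d̄ = (5.49+4.94)/2 = 5.215, v̄ = (1.47+1.33)/2 = 1.4 → q = 5.6×5.215×1.4 = 40.89 ft³/s
Panel 4-5: Δb = 11.8 ft, d̄ = (4.94+2.57)/2 = 3.755, v̄ = (1.33+0.89)/2 = 1.11 → q = 11.8×3.755×1.11 = 49.18 ft³/s
Panel 5-6: Δb = 10.1 ft, d̄ = (2.57+1.44)/2 = 2.005, v̄ = (0.89+0.58)/2 = 0.735 → q = 10.1×2.005×0.735 = 14.88 ft³/s
Q = Σ q = 292.5 ft³/s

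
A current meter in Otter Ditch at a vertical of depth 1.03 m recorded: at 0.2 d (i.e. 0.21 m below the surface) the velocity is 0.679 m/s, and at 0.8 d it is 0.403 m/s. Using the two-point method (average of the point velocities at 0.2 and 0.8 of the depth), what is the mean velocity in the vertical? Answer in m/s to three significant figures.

0.541 m/s

v̄ = (0.679 + 0.403) / 2 = 0.5410 m/s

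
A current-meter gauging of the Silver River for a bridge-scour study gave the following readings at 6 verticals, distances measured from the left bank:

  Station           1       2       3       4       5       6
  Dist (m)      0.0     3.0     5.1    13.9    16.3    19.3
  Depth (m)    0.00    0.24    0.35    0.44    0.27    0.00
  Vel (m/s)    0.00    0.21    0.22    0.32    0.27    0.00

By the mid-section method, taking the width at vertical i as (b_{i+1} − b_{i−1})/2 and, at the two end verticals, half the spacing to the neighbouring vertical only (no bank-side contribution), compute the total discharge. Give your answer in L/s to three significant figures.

1530 L/s

w_2 = (5.1 − 0.0)/2 = 2.55 m; q_2 = 0.21 × 0.24 × 2.55 = 0.1285 m³/s
w_3 = (13.9 − 3.0)/2 = 5.45 m; q_3 = 0.22 × 0.35 × 5.45 = 0.4197 m³/s
w_4 = (16.3 − 5.1)/2 = 5.6 m; q_4 = 0.32 × 0.44 × 5.6 = 0.7885 m³/s
w_5 = (19.3 − 13.9)/2 = 2.7 m; q_5 = 0.27 × 0.27 × 2.7 = 0.1968 m³/s
Stations 1, 6 contribute zero (depth or velocity is 0).
Q = Σ qᵢ = 1.533 m³/s
= 1.533 × 1000 = 1533 L/s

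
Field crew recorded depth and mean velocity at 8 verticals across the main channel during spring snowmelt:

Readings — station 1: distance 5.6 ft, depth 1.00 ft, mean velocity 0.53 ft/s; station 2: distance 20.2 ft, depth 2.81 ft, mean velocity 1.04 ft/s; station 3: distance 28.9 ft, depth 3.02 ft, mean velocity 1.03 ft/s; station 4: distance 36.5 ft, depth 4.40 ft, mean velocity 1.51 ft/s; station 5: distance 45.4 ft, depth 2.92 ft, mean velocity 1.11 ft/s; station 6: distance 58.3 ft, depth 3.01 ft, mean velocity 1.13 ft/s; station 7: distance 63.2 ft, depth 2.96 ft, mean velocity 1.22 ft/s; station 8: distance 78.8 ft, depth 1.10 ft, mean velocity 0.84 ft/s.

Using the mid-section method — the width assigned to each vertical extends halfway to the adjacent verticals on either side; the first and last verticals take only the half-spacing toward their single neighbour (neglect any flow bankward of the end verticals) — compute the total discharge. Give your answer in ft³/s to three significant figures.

w_1 = (20.2 − 5.6)/2 = 7.3 ft; q_1 = 0.53 × 1.00 × 7.3 = 3.869 ft³/s
w_2 = (28.9 − 5.6)/2 = 11.65 ft; q_2 = 1.04 × 2.81 × 11.65 = 34.05 ft³/s
w_3 = (36.5 − 20.2)/2 = 8.15 ft; q_3 = 1.03 × 3.02 × 8.15 = 25.35 ft³/s
w_4 = (45.4 − 28.9)/2 = 8.25 ft; q_4 = 1.51 × 4.40 × 8.25 = 54.81 ft³/s
w_5 = (58.3 − 36.5)/2 = 10.9 ft; q_5 = 1.11 × 2.92 × 10.9 = 35.33 ft³/s
w_6 = (63.2 − 45.4)/2 = 8.9 ft; q_6 = 1.13 × 3.01 × 8.9 = 30.27 ft³/s
w_7 = (78.8 − 58.3)/2 = 10.25 ft; q_7 = 1.22 × 2.96 × 10.25 = 37.01 ft³/s
w_8 = (78.8 − 63.2)/2 = 7.8 ft; q_8 = 0.84 × 1.10 × 7.8 = 7.207 ft³/s
Q = Σ qᵢ = 227.9 ft³/s

228 ft³/s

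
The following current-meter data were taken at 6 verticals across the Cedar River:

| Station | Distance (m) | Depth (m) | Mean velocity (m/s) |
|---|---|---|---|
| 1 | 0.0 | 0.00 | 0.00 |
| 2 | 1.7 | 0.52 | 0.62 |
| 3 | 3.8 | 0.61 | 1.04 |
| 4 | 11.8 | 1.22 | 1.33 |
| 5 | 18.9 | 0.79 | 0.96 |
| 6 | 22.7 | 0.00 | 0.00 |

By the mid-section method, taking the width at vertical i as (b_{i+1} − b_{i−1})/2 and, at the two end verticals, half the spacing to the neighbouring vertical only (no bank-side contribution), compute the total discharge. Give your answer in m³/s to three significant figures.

20.2 m³/s

w_2 = (3.8 − 0.0)/2 = 1.9 m; q_2 = 0.62 × 0.52 × 1.9 = 0.6126 m³/s
w_3 = (11.8 − 1.7)/2 = 5.05 m; q_3 = 1.04 × 0.61 × 5.05 = 3.204 m³/s
w_4 = (18.9 − 3.8)/2 = 7.55 m; q_4 = 1.33 × 1.22 × 7.55 = 12.25 m³/s
w_5 = (22.7 − 11.8)/2 = 5.45 m; q_5 = 0.96 × 0.79 × 5.45 = 4.133 m³/s
Stations 1, 6 contribute zero (depth or velocity is 0).
Q = Σ qᵢ = 20.20 m³/s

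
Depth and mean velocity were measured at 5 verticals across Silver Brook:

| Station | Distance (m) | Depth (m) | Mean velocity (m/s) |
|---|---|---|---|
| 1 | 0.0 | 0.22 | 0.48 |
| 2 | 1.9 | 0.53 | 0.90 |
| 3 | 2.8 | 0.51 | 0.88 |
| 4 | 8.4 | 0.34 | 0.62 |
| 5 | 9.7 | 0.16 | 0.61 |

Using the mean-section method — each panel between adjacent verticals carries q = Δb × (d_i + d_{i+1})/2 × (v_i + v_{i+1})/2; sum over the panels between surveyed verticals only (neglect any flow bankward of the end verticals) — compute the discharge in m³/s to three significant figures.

2.89 m³/s

Panel 1-2: Δb = 1.9 m, d̄ = (0.22+0.53)/2 = 0.375, v̄ = (0.48+0.90)/2 = 0.69 → q = 1.9×0.375×0.69 = 0.4916 m³/s
Panel 2-3: Δb = 0.9 m, d̄ = (0.53+0.51)/2 = 0.52, v̄ = (0.90+0.88)/2 = 0.89 → q = 0.9×0.52×0.89 = 0.4165 m³/s
Panel 3-4: Δb = 5.6 m, d̄ = (0.51+0.34)/2 = 0.425, v̄ = (0.88+0.62)/2 = 0.75 → q = 5.6×0.425×0.75 = 1.785 m³/s
Panel 4-5: Δb = 1.3 m, d̄ = (0.34+0.16)/2 = 0.25, v̄ = (0.62+0.61)/2 = 0.615 → q = 1.3×0.25×0.615 = 0.1999 m³/s
Q = Σ q = 2.893 m³/s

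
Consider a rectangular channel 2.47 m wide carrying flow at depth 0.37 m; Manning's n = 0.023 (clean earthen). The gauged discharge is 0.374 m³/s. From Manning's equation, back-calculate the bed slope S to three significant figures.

A = b·y = 2.47 × 0.37 = 0.9139 m²
P = b + 2y = 2.47 + 2×0.37 = 3.210 m
R = A/P = 0.9139/3.210 = 0.2847 m
S = (Q·n / (1·A·R^(2/3)))² = (0.374×0.023 / (1×0.9139×0.4328))² = 0.0004730

0.000473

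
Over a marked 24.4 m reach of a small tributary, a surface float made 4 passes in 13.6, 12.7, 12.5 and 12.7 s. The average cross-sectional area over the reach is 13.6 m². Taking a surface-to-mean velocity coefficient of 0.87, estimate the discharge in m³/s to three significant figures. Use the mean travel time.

22.4 m³/s

t̄ = (13.6 + 12.7 + 12.5 + 12.7) / 4 = 12.875 s
v_surface = L / t̄ = 24.4 / 12.875 = 1.895 m/s
v_mean = 0.87 × 1.895 = 1.649 m/s
Q = A × v_mean = 13.6 × 1.649 = 22.42 m³/s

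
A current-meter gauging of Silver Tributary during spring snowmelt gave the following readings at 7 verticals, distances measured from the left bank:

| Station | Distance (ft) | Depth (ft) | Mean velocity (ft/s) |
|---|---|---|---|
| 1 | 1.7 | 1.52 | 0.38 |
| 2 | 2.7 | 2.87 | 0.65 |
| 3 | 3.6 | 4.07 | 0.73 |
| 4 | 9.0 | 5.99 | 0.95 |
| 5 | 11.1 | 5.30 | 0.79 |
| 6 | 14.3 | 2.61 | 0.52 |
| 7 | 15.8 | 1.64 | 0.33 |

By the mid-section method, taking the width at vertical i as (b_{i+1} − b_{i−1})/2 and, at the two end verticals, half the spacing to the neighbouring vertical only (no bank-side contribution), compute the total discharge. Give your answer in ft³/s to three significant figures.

47.5 ft³/s

w_1 = (2.7 − 1.7)/2 = 0.5 ft; q_1 = 0.38 × 1.52 × 0.5 = 0.2888 ft³/s
w_2 = (3.6 − 1.7)/2 = 0.95 ft; q_2 = 0.65 × 2.87 × 0.95 = 1.772 ft³/s
w_3 = (9.0 − 2.7)/2 = 3.15 ft; q_3 = 0.73 × 4.07 × 3.15 = 9.359 ft³/s
w_4 = (11.1 − 3.6)/2 = 3.75 ft; q_4 = 0.95 × 5.99 × 3.75 = 21.34 ft³/s
w_5 = (14.3 − 9.0)/2 = 2.65 ft; q_5 = 0.79 × 5.30 × 2.65 = 11.10 ft³/s
w_6 = (15.8 − 11.1)/2 = 2.35 ft; q_6 = 0.52 × 2.61 × 2.35 = 3.189 ft³/s
w_7 = (15.8 − 14.3)/2 = 0.75 ft; q_7 = 0.33 × 1.64 × 0.75 = 0.4059 ft³/s
Q = Σ qᵢ = 47.45 ft³/s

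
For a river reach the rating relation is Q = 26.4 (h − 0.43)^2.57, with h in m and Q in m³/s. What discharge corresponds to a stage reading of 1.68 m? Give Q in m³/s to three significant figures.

46.8 m³/s

Q = 26.4 × (1.68 − 0.43)^2.57 = 26.4 × 1.25^2.57 = 46.84 m³/s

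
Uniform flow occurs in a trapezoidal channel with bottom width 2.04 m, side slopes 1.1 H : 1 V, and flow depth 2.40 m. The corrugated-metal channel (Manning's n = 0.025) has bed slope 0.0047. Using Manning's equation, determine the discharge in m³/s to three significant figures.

A = (b + z·y)·y = (2.04 + 1.1×2.40)×2.40 = 11.23 m²
P = b + 2y√(1+z²) = 2.04 + 2×2.40×√(1+1.1²) = 9.176 m
R = A/P = 11.23/9.176 = 1.224 m
Q = (1/n)·A·R^(2/3)·S^(1/2) = (1/0.025) × 11.23 × 1.224^(2/3) × 0.0047^(1/2) = 35.25 m³/s

35.2 m³/s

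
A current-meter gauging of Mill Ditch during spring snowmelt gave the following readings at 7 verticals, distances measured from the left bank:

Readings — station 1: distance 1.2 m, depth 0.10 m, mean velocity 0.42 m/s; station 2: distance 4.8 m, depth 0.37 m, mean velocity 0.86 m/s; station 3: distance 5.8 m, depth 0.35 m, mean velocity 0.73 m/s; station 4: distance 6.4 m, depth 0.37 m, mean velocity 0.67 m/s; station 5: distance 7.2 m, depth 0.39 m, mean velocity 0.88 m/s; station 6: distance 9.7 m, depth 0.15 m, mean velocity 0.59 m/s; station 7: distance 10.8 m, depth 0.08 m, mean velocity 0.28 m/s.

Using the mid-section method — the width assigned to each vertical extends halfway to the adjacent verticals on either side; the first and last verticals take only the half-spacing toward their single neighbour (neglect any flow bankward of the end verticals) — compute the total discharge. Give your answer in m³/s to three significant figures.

w_1 = (4.8 − 1.2)/2 = 1.8 m; q_1 = 0.42 × 0.10 × 1.8 = 0.07560 m³/s
w_2 = (5.8 − 1.2)/2 = 2.3 m; q_2 = 0.86 × 0.37 × 2.3 = 0.7319 m³/s
w_3 = (6.4 − 4.8)/2 = 0.8 m; q_3 = 0.73 × 0.35 × 0.8 = 0.2044 m³/s
w_4 = (7.2 − 5.8)/2 = 0.7 m; q_4 = 0.67 × 0.37 × 0.7 = 0.1735 m³/s
w_5 = (9.7 − 6.4)/2 = 1.65 m; q_5 = 0.88 × 0.39 × 1.65 = 0.5663 m³/s
w_6 = (10.8 − 7.2)/2 = 1.8 m; q_6 = 0.59 × 0.15 × 1.8 = 0.1593 m³/s
w_7 = (10.8 − 9.7)/2 = 0.55 m; q_7 = 0.28 × 0.08 × 0.55 = 0.01232 m³/s
Q = Σ qᵢ = 1.923 m³/s

1.92 m³/s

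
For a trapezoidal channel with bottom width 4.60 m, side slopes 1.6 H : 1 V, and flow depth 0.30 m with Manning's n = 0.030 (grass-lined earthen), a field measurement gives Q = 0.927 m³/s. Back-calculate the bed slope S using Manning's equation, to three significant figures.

A = (b + z·y)·y = (4.60 + 1.6×0.30)×0.30 = 1.524 m²
P = b + 2y√(1+z²) = 4.60 + 2×0.30×√(1+1.6²) = 5.732 m
R = A/P = 1.524/5.732 = 0.2659 m
S = (Q·n / (1·A·R^(2/3)))² = (0.927×0.030 / (1×1.524×0.4135))² = 0.001948

0.00195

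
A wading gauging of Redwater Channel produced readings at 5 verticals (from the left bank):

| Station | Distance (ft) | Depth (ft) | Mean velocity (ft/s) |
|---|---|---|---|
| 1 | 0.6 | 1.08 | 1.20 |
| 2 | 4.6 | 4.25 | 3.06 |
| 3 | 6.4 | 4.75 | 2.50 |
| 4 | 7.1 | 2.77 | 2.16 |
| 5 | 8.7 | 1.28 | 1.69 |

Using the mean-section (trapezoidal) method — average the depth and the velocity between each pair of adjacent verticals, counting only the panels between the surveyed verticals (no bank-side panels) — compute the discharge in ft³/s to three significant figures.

57.6 ft³/s

Panel 1-2: Δb = 4 ft, d̄ = (1.08+4.25)/2 = 2.665, v̄ = (1.20+3.06)/2 = 2.13 → q = 4×2.665×2.13 = 22.71 ft³/s
Panel 2-3: Δb = 1.8 ft, d̄ = (4.25+4.75)/2 = 4.5, v̄ = (3.06+2.50)/2 = 2.78 → q = 1.8×4.5×2.78 = 22.52 ft³/s
Panel 3-4: Δb = 0.7 ft, d̄ = (4.75+2.77)/2 = 3.76, v̄ = (2.50+2.16)/2 = 2.33 → q = 0.7×3.76×2.33 = 6.133 ft³/s
Panel 4-5: Δb = 1.6 ft, d̄ = (2.77+1.28)/2 = 2.025, v̄ = (2.16+1.69)/2 = 1.925 → q = 1.6×2.025×1.925 = 6.237 ft³/s
Q = Σ q = 57.59 ft³/s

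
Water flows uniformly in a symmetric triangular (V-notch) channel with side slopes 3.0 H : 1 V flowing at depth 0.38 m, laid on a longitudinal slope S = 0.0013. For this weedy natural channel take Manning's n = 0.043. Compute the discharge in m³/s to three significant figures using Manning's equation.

A = z·y² = 3.0×0.38² = 0.4332 m²
P = 2y√(1+z²) = 2×0.38×√(1+3.0²) = 2.403 m
R = A/P = 0.4332/2.403 = 0.1802 m
Q = (1/n)·A·R^(2/3)·S^(1/2) = (1/0.043) × 0.4332 × 0.1802^(2/3) × 0.0013^(1/2) = 0.1159 m³/s

0.116 m³/s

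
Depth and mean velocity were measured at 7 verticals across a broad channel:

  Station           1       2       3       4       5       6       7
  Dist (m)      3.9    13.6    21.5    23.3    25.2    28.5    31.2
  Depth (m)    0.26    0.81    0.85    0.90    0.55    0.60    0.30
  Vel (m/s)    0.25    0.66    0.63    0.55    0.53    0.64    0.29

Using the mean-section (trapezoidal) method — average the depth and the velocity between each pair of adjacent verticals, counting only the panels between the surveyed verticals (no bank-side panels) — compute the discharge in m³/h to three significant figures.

Panel 1-2: Δb = 9.7 m, d̄ = (0.26+0.81)/2 = 0.535, v̄ = (0.25+0.66)/2 = 0.455 → q = 9.7×0.535×0.455 = 2.361 m³/s
Panel 2-3: Δb = 7.9 m, d̄ = (0.81+0.85)/2 = 0.83, v̄ = (0.66+0.63)/2 = 0.645 → q = 7.9×0.83×0.645 = 4.229 m³/s
Panel 3-4: Δb = 1.8 m, d̄ = (0.85+0.90)/2 = 0.875, v̄ = (0.63+0.55)/2 = 0.59 → q = 1.8×0.875×0.59 = 0.9293 m³/s
Panel 4-5: Δb = 1.9 m, d̄ = (0.90+0.55)/2 = 0.725, v̄ = (0.55+0.53)/2 = 0.54 → q = 1.9×0.725×0.54 = 0.7439 m³/s
Panel 5-6: Δb = 3.3 m, d̄ = (0.55+0.60)/2 = 0.575, v̄ = (0.53+0.64)/2 = 0.585 → q = 3.3×0.575×0.585 = 1.110 m³/s
Panel 6-7: Δb = 2.7 m, d̄ = (0.60+0.30)/2 = 0.45, v̄ = (0.64+0.29)/2 = 0.465 → q = 2.7×0.45×0.465 = 0.5650 m³/s
Q = Σ q = 9.939 m³/s
= 9.939 × 3600 = 35780 m³/h

35800 m³/h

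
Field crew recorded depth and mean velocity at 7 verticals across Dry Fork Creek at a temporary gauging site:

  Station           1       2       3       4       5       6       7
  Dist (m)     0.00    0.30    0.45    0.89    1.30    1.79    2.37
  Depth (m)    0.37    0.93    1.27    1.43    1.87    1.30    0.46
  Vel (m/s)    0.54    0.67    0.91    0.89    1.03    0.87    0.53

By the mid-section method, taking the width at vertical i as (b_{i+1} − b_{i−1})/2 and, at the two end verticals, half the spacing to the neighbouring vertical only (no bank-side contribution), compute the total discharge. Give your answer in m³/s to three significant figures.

2.59 m³/s

w_1 = (0.30 − 0.00)/2 = 0.15 m; q_1 = 0.54 × 0.37 × 0.15 = 0.02997 m³/s
w_2 = (0.45 − 0.00)/2 = 0.225 m; q_2 = 0.67 × 0.93 × 0.225 = 0.1402 m³/s
w_3 = (0.89 − 0.30)/2 = 0.295 m; q_3 = 0.91 × 1.27 × 0.295 = 0.3409 m³/s
w_4 = (1.30 − 0.45)/2 = 0.425 m; q_4 = 0.89 × 1.43 × 0.425 = 0.5409 m³/s
w_5 = (1.79 − 0.89)/2 = 0.45 m; q_5 = 1.03 × 1.87 × 0.45 = 0.8667 m³/s
w_6 = (2.37 − 1.30)/2 = 0.535 m; q_6 = 0.87 × 1.30 × 0.535 = 0.6051 m³/s
w_7 = (2.37 − 1.79)/2 = 0.29 m; q_7 = 0.53 × 0.46 × 0.29 = 0.07070 m³/s
Q = Σ qᵢ = 2.595 m³/s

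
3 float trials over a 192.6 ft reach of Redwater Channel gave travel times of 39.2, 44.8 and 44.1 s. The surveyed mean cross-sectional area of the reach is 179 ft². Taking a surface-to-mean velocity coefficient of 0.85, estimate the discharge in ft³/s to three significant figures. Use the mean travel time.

t̄ = (39.2 + 44.8 + 44.1) / 3 = 42.7 s
v_surface = L / t̄ = 192.6 / 42.7 = 4.511 ft/s
v_mean = 0.85 × 4.511 = 3.834 ft/s
Q = A × v_mean = 179 × 3.834 = 686.3 ft³/s

686 ft³/s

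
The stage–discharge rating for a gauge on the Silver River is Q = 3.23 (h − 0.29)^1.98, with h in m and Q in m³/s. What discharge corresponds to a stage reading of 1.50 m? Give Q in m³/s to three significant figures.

Q = 3.23 × (1.50 − 0.29)^1.98 = 3.23 × 1.21^1.98 = 4.711 m³/s

4.71 m³/s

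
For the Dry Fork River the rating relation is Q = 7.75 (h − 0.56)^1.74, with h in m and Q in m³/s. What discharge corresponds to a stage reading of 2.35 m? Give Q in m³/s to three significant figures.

Q = 7.75 × (2.35 − 0.56)^1.74 = 7.75 × 1.79^1.74 = 21.34 m³/s

21.3 m³/s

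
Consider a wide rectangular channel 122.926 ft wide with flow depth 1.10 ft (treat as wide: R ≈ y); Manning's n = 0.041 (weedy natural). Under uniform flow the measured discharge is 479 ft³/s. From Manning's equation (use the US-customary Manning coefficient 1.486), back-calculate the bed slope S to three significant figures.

A = b·y = 122.926 × 1.10 = 135.2 ft²
Wide channel: R ≈ y = 1.10 ft
S = (Q·n / (1.486·A·R^(2/3)))² = (479×0.041 / (1.486×135.2×1.066))² = 0.008413

0.00841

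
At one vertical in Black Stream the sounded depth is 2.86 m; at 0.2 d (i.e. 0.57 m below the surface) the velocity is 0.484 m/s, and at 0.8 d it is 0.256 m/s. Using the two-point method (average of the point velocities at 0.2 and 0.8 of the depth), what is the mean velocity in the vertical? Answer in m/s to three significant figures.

0.370 m/s

v̄ = (0.484 + 0.256) / 2 = 0.3700 m/s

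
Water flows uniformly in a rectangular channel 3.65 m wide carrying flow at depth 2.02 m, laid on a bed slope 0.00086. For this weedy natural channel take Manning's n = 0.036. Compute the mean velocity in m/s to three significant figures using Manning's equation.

A = b·y = 3.65 × 2.02 = 7.373 m²
P = b + 2y = 3.65 + 2×2.02 = 7.690 m
R = A/P = 7.373/7.690 = 0.9588 m
Q = (1/n)·A·R^(2/3)·S^(1/2) = (1/0.036) × 7.373 × 0.9588^(2/3) × 0.00086^(1/2) = 5.840 m³/s
V = Q/A = 5.840/7.373 = 0.7921 m/s

0.792 m/s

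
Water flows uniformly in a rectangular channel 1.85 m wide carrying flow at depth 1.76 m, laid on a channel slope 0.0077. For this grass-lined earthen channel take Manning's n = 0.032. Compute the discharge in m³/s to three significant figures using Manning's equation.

6.40 m³/s

A = b·y = 1.85 × 1.76 = 3.256 m²
P = b + 2y = 1.85 + 2×1.76 = 5.370 m
R = A/P = 3.256/5.370 = 0.6063 m
Q = (1/n)·A·R^(2/3)·S^(1/2) = (1/0.032) × 3.256 × 0.6063^(2/3) × 0.0077^(1/2) = 6.396 m³/s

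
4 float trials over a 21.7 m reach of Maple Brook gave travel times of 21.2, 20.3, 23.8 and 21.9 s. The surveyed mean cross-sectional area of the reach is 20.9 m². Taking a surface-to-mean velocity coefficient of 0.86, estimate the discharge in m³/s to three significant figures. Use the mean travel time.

17.9 m³/s

t̄ = (21.2 + 20.3 + 23.8 + 21.9) / 4 = 21.8 s
v_surface = L / t̄ = 21.7 / 21.8 = 0.9954 m/s
v_mean = 0.86 × 0.9954 = 0.8561 m/s
Q = A × v_mean = 20.9 × 0.8561 = 17.89 m³/s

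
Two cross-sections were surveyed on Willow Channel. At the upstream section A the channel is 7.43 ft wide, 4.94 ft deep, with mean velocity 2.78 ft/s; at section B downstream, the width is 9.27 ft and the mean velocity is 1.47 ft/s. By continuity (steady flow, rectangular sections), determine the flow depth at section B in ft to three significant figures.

Q = A₁V₁ = (7.43×4.94) × 2.78 = 102.0 ft³/s
d₂ = Q/(b₂ V₂) = 102.0/(9.27×1.47) = 7.488 ft

7.49 ft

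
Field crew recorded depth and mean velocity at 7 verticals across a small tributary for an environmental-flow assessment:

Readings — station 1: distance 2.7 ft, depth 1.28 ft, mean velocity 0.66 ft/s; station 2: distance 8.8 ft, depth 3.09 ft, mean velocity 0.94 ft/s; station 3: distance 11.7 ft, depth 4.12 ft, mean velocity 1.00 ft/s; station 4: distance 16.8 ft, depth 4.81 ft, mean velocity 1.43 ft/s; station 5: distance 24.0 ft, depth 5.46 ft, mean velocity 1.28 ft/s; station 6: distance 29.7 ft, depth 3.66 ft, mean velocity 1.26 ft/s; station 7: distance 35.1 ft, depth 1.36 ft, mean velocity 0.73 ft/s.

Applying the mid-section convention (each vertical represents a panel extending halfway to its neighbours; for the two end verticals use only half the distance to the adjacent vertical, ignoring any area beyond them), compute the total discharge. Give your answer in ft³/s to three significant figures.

148 ft³/s

w_1 = (8.8 − 2.7)/2 = 3.05 ft; q_1 = 0.66 × 1.28 × 3.05 = 2.577 ft³/s
w_2 = (11.7 − 2.7)/2 = 4.5 ft; q_2 = 0.94 × 3.09 × 4.5 = 13.07 ft³/s
w_3 = (16.8 − 8.8)/2 = 4 ft; q_3 = 1.00 × 4.12 × 4 = 16.48 ft³/s
w_4 = (24.0 − 11.7)/2 = 6.15 ft; q_4 = 1.43 × 4.81 × 6.15 = 42.30 ft³/s
w_5 = (29.7 − 16.8)/2 = 6.45 ft; q_5 = 1.28 × 5.46 × 6.45 = 45.08 ft³/s
w_6 = (35.1 − 24.0)/2 = 5.55 ft; q_6 = 1.26 × 3.66 × 5.55 = 25.59 ft³/s
w_7 = (35.1 − 29.7)/2 = 2.7 ft; q_7 = 0.73 × 1.36 × 2.7 = 2.681 ft³/s
Q = Σ qᵢ = 147.8 ft³/s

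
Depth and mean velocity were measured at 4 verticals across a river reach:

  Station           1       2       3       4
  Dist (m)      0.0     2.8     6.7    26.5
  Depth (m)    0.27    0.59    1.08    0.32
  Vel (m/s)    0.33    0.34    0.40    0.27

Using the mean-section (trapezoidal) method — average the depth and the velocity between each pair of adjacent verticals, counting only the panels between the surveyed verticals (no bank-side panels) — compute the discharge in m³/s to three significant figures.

Panel 1-2: Δb = 2.8 m, d̄ = (0.27+0.59)/2 = 0.43, v̄ = (0.33+0.34)/2 = 0.335 → q = 2.8×0.43×0.335 = 0.4033 m³/s
Panel 2-3: Δb = 3.9 m, d̄ = (0.59+1.08)/2 = 0.835, v̄ = (0.34+0.40)/2 = 0.37 → q = 3.9×0.835×0.37 = 1.205 m³/s
Panel 3-4: Δb = 19.8 m, d̄ = (1.08+0.32)/2 = 0.7, v̄ = (0.40+0.27)/2 = 0.335 → q = 19.8×0.7×0.335 = 4.643 m³/s
Q = Σ q = 6.251 m³/s

6.25 m³/s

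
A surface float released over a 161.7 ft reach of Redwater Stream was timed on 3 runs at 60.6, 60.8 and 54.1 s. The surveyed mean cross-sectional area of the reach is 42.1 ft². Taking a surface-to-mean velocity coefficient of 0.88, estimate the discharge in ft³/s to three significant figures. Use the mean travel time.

t̄ = (60.6 + 60.8 + 54.1) / 3 = 58.5 s
v_surface = L / t̄ = 161.7 / 58.5 = 2.764 ft/s
v_mean = 0.88 × 2.764 = 2.432 ft/s
Q = A × v_mean = 42.1 × 2.432 = 102.4 ft³/s

102 ft³/s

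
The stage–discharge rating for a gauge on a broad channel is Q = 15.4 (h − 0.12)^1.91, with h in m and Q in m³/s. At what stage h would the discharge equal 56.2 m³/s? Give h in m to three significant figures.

2.09 m

h − h₀ = (Q/C)^(1/b) = (56.2/15.4)^(1/1.91) = 1.969 m
h = 0.12 + 1.969 = 2.089 m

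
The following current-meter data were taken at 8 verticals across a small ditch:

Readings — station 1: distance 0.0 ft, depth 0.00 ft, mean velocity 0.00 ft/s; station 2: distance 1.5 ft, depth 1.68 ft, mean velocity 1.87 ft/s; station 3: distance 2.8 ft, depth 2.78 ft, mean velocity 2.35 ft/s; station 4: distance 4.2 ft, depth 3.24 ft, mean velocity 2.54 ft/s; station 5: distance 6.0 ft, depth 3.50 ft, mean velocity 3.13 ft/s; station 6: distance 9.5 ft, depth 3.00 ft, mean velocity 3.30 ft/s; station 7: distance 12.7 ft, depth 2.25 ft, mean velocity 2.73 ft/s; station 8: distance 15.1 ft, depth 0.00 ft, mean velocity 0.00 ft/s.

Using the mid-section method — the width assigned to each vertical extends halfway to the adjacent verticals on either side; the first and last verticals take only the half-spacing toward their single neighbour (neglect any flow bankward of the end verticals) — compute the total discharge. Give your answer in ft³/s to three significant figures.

106 ft³/s

w_2 = (2.8 − 0.0)/2 = 1.4 ft; q_2 = 1.87 × 1.68 × 1.4 = 4.398 ft³/s
w_3 = (4.2 − 1.5)/2 = 1.35 ft; q_3 = 2.35 × 2.78 × 1.35 = 8.820 ft³/s
w_4 = (6.0 − 2.8)/2 = 1.6 ft; q_4 = 2.54 × 3.24 × 1.6 = 13.17 ft³/s
w_5 = (9.5 − 4.2)/2 = 2.65 ft; q_5 = 3.13 × 3.50 × 2.65 = 29.03 ft³/s
w_6 = (12.7 − 6.0)/2 = 3.35 ft; q_6 = 3.30 × 3.00 × 3.35 = 33.17 ft³/s
w_7 = (15.1 − 9.5)/2 = 2.8 ft; q_7 = 2.73 × 2.25 × 2.8 = 17.20 ft³/s
Stations 1, 8 contribute zero (depth or velocity is 0).
Q = Σ qᵢ = 105.8 ft³/s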